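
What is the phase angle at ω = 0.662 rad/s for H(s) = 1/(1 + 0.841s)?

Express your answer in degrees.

Phase = -arctan(ωτ) = -arctan(0.662 × 0.841) = -29.1°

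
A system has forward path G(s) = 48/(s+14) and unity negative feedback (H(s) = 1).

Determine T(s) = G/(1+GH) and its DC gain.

T(s) = G/(1+GH) = [48/(s+14)] / [1 + 48/(s+14)] = 48/(s+14+48) = 48/(s+62). DC gain = 48/62 = 0.7742.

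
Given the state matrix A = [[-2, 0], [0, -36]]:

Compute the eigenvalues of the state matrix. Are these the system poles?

For diagonal matrix, eigenvalues are diagonal entries: λ₁ = -2, λ₂ = -36. Eigenvalues of A = system poles.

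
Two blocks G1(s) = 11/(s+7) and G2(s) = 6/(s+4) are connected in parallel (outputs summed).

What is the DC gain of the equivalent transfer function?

Parallel: G_eq = G1 + G2. DC gain = G1(0) + G2(0) = 11/7 + 6/4 = 1.5714 + 1.5 = 3.0714.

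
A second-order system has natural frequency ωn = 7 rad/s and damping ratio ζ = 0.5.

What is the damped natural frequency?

ωd = ωn√(1 - ζ²) = 7√(1 - 0.5²) = 6.06 rad/s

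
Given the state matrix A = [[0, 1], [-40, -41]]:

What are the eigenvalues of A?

det(A - λI) = λ² - (-41)λ + 40 = (λ - (-40))(λ - (-1)). Eigenvalues: -40, -1.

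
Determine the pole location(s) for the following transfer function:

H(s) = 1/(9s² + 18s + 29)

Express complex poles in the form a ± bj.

Discriminant = 18² - 4×9×29 = 324 - 1044 = -720 < 0, so the poles are a complex conjugate pair s = (-18 ± j√720)/(2×9). Real part = -18/(2×9) = -18/18 = -1; imaginary part = ±√720/(2×9) ≈ 1.4907. Poles: s = -1 ± 1.4907j.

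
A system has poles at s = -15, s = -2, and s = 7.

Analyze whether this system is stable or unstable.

Pole(s) at s = 7 are not in the left half-plane. System is unstable.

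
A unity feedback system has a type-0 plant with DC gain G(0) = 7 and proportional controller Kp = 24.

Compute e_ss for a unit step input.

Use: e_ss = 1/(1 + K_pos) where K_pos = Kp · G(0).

K_pos = Kp · G(0) = 24 × 7 = 168. e_ss = 1/(1 + 168) = 0.0059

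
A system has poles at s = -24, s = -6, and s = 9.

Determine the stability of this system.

Pole(s) at s = 9 are not in the left half-plane. System is unstable.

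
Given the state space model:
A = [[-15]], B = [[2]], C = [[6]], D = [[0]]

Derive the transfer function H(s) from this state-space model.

(sI - A)⁻¹ = 1/(s + 15). H(s) = 6 × 2/(s + 15) + 0 = 12/(s + 15).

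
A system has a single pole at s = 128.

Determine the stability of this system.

Pole at s = 128 is in the right half-plane. Unstable.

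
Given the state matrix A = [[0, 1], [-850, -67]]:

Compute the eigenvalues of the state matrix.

det(A - λI) = λ² - (-67)λ + 850 = (λ - (-50))(λ - (-17)). Eigenvalues: -50, -17.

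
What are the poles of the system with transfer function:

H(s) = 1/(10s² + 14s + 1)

Discriminant = 14² - 4×10×1 = 196 - 40 = 156 > 0, so two distinct real poles. Using quadratic formula: s = (-14 ± √156)/(2×10) = (-14 ± √156)/20, with √156 ≈ 12.4900. s₁ ≈ -0.0755, s₂ ≈ -1.3245. Poles: s₁ = -0.0755, s₂ = -1.3245.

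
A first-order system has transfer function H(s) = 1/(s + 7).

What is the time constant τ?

For H(s) = 1/(s + 1/τ), the pole is at -1/τ = -7, so τ = 1/7 = 0.1429 s.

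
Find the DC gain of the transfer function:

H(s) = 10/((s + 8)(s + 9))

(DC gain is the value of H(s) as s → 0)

DC gain = H(0) = 10/(8 × 9) = 10/72 = 0.1389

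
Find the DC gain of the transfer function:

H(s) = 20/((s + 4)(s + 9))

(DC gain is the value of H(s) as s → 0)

DC gain = H(0) = 20/(4 × 9) = 20/36 = 0.5556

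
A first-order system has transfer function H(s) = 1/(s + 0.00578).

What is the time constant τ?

For H(s) = 1/(s + 1/τ), the pole is at -1/τ = -0.00578, so τ = 1/0.00578 = 173 s.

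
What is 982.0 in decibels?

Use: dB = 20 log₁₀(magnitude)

dB = 20 log₁₀(982.0) = 59.8 dB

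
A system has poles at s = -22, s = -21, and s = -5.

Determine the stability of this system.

All poles are in the left half-plane. System is stable.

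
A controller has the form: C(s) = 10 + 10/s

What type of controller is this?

This is a Proportional-Integral (PI) controller.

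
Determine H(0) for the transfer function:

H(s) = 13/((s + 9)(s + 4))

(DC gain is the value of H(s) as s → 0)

DC gain = H(0) = 13/(9 × 4) = 13/36 = 0.3611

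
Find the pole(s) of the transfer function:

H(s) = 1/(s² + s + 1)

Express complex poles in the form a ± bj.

Discriminant = 1² - 4×1×1 = 1 - 4 = -3 < 0, so the poles are a complex conjugate pair s = (-1 ± j√3)/(2×1). Real part = -1/(2×1) = -1/2 = -0.5; imaginary part = ±√3/(2×1) ≈ 0.8660. Poles: s = -0.5 ± 0.8660j.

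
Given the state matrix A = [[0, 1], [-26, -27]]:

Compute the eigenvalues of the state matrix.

det(A - λI) = λ² - (-27)λ + 26 = (λ - (-1))(λ - (-26)). Eigenvalues: -1, -26.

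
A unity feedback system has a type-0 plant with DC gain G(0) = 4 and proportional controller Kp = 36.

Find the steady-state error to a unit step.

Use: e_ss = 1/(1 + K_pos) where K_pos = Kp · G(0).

K_pos = Kp · G(0) = 36 × 4 = 144. e_ss = 1/(1 + 144) = 0.0069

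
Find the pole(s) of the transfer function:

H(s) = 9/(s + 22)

Pole is where denominator = 0: s + 22 = 0, so s = -22.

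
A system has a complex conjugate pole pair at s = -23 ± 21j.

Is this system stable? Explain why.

Real part of poles is -23 (< 0, left half-plane). Stable.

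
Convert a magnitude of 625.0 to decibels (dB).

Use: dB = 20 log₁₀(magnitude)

dB = 20 log₁₀(625.0) = 55.9 dB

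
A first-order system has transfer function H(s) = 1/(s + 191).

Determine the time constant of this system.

For H(s) = 1/(s + 1/τ), the pole is at -1/τ = -191, so τ = 1/191 = 0.0052 s.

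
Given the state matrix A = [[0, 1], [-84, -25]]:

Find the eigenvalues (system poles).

det(A - λI) = λ² - (-25)λ + 84 = (λ - (-4))(λ - (-21)). Eigenvalues: -4, -21.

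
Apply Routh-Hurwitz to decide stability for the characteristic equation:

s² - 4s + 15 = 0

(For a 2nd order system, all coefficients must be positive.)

Coefficients: 1, -4, 15. b=-4 not positive, so system is unstable.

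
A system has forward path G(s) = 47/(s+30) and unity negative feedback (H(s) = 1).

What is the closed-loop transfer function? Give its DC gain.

T(s) = G/(1+GH) = [47/(s+30)] / [1 + 47/(s+30)] = 47/(s+30+47) = 47/(s+77). DC gain = 47/77 = 0.6104.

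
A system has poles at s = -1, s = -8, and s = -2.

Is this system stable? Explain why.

All poles are in the left half-plane. System is stable.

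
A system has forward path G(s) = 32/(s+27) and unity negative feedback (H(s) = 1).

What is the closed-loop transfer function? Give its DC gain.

T(s) = G/(1+GH) = [32/(s+27)] / [1 + 32/(s+27)] = 32/(s+27+32) = 32/(s+59). DC gain = 32/59 = 0.5424.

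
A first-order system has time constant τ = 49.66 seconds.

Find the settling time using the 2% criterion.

For first-order system, 2% settling time ≈ 4τ = 4 × 49.66 = 198.64 s.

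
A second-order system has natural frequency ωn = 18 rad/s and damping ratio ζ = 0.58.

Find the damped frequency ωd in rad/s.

ωd = ωn√(1 - ζ²) = 18√(1 - 0.58²) = 14.66 rad/s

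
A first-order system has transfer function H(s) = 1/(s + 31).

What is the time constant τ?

For H(s) = 1/(s + 1/τ), the pole is at -1/τ = -31, so τ = 1/31 = 0.0323 s.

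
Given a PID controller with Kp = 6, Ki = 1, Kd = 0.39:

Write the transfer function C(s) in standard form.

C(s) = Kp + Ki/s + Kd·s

Substituting values: C(s) = 6 + 1/s + 0.39s = (0.39s² + 6s + 1)/s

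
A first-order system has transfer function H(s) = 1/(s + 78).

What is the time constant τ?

For H(s) = 1/(s + 1/τ), the pole is at -1/τ = -78, so τ = 1/78 = 0.0128 s.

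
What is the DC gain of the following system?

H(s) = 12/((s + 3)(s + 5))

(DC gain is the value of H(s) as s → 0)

DC gain = H(0) = 12/(3 × 5) = 12/15 = 0.8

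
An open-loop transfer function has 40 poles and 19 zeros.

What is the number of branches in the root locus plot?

Root locus has n branches where n = number of poles = 40.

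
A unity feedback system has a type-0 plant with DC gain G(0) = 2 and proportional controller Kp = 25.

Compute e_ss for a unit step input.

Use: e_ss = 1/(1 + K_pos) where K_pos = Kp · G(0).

K_pos = Kp · G(0) = 25 × 2 = 50. e_ss = 1/(1 + 50) = 0.0196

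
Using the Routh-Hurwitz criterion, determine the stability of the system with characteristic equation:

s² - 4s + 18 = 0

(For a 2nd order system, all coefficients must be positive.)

Coefficients: 1, -4, 18. b=-4 not positive, so system is unstable.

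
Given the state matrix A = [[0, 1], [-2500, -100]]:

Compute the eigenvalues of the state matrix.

det(A - λI) = λ² - (-100)λ + 2500 = (λ - (-50))(λ - (-50)). Eigenvalues: -50, -50.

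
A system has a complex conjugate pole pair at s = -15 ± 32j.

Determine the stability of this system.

Real part of poles is -15 (< 0, left half-plane). Stable.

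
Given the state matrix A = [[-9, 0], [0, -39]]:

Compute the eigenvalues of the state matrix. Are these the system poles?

For diagonal matrix, eigenvalues are diagonal entries: λ₁ = -9, λ₂ = -39. Eigenvalues of A = system poles.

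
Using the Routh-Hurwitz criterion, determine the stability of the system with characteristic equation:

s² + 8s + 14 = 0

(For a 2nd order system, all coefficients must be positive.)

Coefficients: 1, 8, 14. All positive, so system is stable.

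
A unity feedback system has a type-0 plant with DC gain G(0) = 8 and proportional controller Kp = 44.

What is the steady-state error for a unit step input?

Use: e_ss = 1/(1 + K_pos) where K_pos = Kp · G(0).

K_pos = Kp · G(0) = 44 × 8 = 352. e_ss = 1/(1 + 352) = 0.0028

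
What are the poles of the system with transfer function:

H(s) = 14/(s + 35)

Pole is where denominator = 0: s + 35 = 0, so s = -35.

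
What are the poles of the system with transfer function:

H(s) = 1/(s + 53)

Pole is where denominator = 0: s + 53 = 0, so s = -53.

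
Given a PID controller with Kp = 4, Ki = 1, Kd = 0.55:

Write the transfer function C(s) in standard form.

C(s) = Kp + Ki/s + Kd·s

Substituting values: C(s) = 4 + 1/s + 0.55s = (0.55s² + 4s + 1)/s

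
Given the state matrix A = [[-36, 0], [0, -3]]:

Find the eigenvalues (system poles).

For diagonal matrix, eigenvalues are diagonal entries: λ₁ = -36, λ₂ = -3.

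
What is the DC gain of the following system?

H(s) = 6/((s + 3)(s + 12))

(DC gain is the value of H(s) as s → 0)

DC gain = H(0) = 6/(3 × 12) = 6/36 = 0.1667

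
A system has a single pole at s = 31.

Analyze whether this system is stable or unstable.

Pole at s = 31 is in the right half-plane. Unstable.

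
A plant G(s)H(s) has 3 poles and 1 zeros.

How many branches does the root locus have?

Root locus has n branches where n = number of poles = 3.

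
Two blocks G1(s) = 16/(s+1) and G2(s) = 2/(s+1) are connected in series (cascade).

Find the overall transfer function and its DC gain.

Series: multiply transfer functions. G_eq = 16/(s+1) × 2/(s+1) = 32/((s+1)(s+1)). DC gain = 32/(1×1) = 32.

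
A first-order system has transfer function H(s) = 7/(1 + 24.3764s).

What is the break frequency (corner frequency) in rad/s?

Corner frequency = 1/τ = 1/24.3764 = 0.041 rad/s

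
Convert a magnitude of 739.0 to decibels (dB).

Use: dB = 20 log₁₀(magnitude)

dB = 20 log₁₀(739.0) = 57.4 dB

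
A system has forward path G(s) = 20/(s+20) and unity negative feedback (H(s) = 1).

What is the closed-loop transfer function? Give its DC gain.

T(s) = G/(1+GH) = [20/(s+20)] / [1 + 20/(s+20)] = 20/(s+20+20) = 20/(s+40). DC gain = 20/40 = 0.5.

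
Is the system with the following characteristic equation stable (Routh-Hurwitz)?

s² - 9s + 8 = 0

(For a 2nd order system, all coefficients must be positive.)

Coefficients: 1, -9, 8. b=-9 not positive, so system is unstable.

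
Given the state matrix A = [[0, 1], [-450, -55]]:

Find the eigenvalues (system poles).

det(A - λI) = λ² - (-55)λ + 450 = (λ - (-45))(λ - (-10)). Eigenvalues: -45, -10.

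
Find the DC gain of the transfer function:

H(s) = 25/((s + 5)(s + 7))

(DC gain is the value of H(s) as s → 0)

DC gain = H(0) = 25/(5 × 7) = 25/35 = 0.7143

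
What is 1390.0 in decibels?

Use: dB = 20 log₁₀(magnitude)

dB = 20 log₁₀(1390.0) = 62.9 dB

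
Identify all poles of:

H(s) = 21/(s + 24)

Pole is where denominator = 0: s + 24 = 0, so s = -24.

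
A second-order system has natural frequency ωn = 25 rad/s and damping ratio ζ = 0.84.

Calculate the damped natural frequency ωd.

ωd = ωn√(1 - ζ²) = 25√(1 - 0.84²) = 13.56 rad/s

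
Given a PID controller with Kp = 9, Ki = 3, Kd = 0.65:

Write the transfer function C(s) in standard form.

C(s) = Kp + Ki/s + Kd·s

Substituting values: C(s) = 9 + 3/s + 0.65s = (0.65s² + 9s + 3)/s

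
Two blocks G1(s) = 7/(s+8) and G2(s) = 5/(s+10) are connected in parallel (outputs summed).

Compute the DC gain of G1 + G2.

Parallel: G_eq = G1 + G2. DC gain = G1(0) + G2(0) = 7/8 + 5/10 = 0.875 + 0.5 = 1.375.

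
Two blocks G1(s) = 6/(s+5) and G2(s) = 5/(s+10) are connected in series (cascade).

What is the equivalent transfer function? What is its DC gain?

Series: multiply transfer functions. G_eq = 6/(s+5) × 5/(s+10) = 30/((s+5)(s+10)). DC gain = 30/(5×10) = 0.6.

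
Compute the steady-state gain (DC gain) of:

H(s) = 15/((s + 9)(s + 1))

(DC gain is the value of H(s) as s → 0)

DC gain = H(0) = 15/(9 × 1) = 15/9 = 1.6667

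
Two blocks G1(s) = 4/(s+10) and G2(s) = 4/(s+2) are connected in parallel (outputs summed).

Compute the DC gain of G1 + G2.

Parallel: G_eq = G1 + G2. DC gain = G1(0) + G2(0) = 4/10 + 4/2 = 0.4 + 2 = 2.4.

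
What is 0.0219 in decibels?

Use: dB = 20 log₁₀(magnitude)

dB = 20 log₁₀(0.0219) = -33.2 dB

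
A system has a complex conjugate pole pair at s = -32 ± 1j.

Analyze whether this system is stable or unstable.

Real part of poles is -32 (< 0, left half-plane). Stable.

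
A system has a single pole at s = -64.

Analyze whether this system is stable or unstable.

Pole at s = -64 is in the left half-plane. Stable.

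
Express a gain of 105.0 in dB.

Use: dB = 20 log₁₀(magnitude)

dB = 20 log₁₀(105.0) = 40.4 dB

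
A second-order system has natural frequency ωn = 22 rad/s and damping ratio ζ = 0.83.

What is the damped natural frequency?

ωd = ωn√(1 - ζ²) = 22√(1 - 0.83²) = 12.27 rad/s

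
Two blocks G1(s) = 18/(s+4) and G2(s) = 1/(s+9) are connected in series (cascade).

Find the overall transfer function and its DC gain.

Series: multiply transfer functions. G_eq = 18/(s+4) × 1/(s+9) = 18/((s+4)(s+9)). DC gain = 18/(4×9) = 0.5.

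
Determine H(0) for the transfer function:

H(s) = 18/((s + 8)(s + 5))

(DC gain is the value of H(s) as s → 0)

DC gain = H(0) = 18/(8 × 5) = 18/40 = 0.45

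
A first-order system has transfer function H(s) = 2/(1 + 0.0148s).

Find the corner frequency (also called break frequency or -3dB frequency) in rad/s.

Corner frequency = 1/τ = 1/0.0148 = 67.568 rad/s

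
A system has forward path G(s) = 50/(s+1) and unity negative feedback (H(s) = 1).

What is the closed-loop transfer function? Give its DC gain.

T(s) = G/(1+GH) = [50/(s+1)] / [1 + 50/(s+1)] = 50/(s+1+50) = 50/(s+51). DC gain = 50/51 = 0.9804.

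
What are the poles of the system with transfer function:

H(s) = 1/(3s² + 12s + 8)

Discriminant = 12² - 4×3×8 = 144 - 96 = 48 > 0, so two distinct real poles. Using quadratic formula: s = (-12 ± √48)/(2×3) = (-12 ± √48)/6, with √48 ≈ 6.9282. s₁ ≈ -0.8453, s₂ ≈ -3.1547. Poles: s₁ = -0.8453, s₂ = -3.1547.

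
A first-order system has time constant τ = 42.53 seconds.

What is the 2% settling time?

For first-order system, 2% settling time ≈ 4τ = 4 × 42.53 = 170.12 s.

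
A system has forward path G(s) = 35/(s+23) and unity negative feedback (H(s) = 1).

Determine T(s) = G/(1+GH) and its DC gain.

T(s) = G/(1+GH) = [35/(s+23)] / [1 + 35/(s+23)] = 35/(s+23+35) = 35/(s+58). DC gain = 35/58 = 0.6034.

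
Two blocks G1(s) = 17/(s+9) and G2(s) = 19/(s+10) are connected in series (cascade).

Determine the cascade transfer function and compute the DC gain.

Series: multiply transfer functions. G_eq = 17/(s+9) × 19/(s+10) = 323/((s+9)(s+10)). DC gain = 323/(9×10) = 3.5889.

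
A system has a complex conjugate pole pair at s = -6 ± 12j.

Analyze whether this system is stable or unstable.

Real part of poles is -6 (< 0, left half-plane). Stable.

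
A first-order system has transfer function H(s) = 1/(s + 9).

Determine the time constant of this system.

For H(s) = 1/(s + 1/τ), the pole is at -1/τ = -9, so τ = 1/9 = 0.1111 s.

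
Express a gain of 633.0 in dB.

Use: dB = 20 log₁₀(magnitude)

dB = 20 log₁₀(633.0) = 56.0 dB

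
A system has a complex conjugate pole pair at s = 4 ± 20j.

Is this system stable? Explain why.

Real part of poles is 4 (> 0, right half-plane). Unstable.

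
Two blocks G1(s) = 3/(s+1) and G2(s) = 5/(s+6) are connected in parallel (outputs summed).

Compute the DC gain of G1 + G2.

Parallel: G_eq = G1 + G2. DC gain = G1(0) + G2(0) = 3/1 + 5/6 = 3 + 0.8333 = 3.8333.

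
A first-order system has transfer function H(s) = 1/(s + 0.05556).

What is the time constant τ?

For H(s) = 1/(s + 1/τ), the pole is at -1/τ = -0.05556, so τ = 1/0.05556 = 18 s.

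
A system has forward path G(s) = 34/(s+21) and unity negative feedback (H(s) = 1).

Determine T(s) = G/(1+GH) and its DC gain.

T(s) = G/(1+GH) = [34/(s+21)] / [1 + 34/(s+21)] = 34/(s+21+34) = 34/(s+55). DC gain = 34/55 = 0.6182.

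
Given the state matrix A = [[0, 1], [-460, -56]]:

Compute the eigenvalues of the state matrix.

det(A - λI) = λ² - (-56)λ + 460 = (λ - (-46))(λ - (-10)). Eigenvalues: -46, -10.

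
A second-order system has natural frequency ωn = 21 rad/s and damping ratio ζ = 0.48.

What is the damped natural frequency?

ωd = ωn√(1 - ζ²) = 21√(1 - 0.48²) = 18.42 rad/s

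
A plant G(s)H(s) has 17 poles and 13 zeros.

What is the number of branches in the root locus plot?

Root locus has n branches where n = number of poles = 17.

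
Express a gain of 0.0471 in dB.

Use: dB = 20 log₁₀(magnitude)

dB = 20 log₁₀(0.0471) = -26.5 dB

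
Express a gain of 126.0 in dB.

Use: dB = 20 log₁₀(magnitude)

dB = 20 log₁₀(126.0) = 42.0 dB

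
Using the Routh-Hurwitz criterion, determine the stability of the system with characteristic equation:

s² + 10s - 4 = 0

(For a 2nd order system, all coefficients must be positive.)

Coefficients: 1, 10, -4. c=-4 not positive, so system is unstable.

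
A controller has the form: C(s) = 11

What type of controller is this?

This is a Proportional (P) controller.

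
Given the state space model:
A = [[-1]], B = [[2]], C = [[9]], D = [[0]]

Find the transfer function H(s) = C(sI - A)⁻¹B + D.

(sI - A)⁻¹ = 1/(s + 1). H(s) = 9 × 2/(s + 1) + 0 = 18/(s + 1).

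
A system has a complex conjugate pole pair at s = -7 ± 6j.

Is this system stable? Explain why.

Real part of poles is -7 (< 0, left half-plane). Stable.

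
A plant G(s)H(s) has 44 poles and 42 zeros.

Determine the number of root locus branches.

Root locus has n branches where n = number of poles = 44.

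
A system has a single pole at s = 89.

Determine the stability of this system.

Pole at s = 89 is in the right half-plane. Unstable.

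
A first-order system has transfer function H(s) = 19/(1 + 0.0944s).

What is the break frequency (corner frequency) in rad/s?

Corner frequency = 1/τ = 1/0.0944 = 10.593 rad/s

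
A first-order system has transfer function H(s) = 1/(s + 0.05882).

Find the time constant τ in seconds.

For H(s) = 1/(s + 1/τ), the pole is at -1/τ = -0.05882, so τ = 1/0.05882 = 17 s.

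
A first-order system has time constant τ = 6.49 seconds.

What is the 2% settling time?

For first-order system, 2% settling time ≈ 4τ = 4 × 6.49 = 25.96 s.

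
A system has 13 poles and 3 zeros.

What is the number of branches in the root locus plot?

Root locus has n branches where n = number of poles = 13.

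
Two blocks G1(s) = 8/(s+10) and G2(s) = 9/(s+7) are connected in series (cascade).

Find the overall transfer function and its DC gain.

Series: multiply transfer functions. G_eq = 8/(s+10) × 9/(s+7) = 72/((s+10)(s+7)). DC gain = 72/(10×7) = 1.0286.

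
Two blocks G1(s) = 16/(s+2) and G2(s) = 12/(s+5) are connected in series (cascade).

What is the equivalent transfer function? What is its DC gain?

Series: multiply transfer functions. G_eq = 16/(s+2) × 12/(s+5) = 192/((s+2)(s+5)). DC gain = 192/(2×5) = 19.2.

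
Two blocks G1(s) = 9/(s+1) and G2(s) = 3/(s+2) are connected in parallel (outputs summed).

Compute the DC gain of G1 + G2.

Parallel: G_eq = G1 + G2. DC gain = G1(0) + G2(0) = 9/1 + 3/2 = 9 + 1.5 = 10.5.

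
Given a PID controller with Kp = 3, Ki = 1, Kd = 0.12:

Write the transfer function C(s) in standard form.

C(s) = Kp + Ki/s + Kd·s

Substituting values: C(s) = 3 + 1/s + 0.12s = (0.12s² + 3s + 1)/s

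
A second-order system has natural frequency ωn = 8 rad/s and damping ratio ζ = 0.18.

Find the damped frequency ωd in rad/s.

ωd = ωn√(1 - ζ²) = 8√(1 - 0.18²) = 7.87 rad/s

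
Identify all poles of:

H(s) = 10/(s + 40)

Pole is where denominator = 0: s + 40 = 0, so s = -40.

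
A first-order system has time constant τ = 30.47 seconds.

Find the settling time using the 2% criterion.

For first-order system, 2% settling time ≈ 4τ = 4 × 30.47 = 121.88 s.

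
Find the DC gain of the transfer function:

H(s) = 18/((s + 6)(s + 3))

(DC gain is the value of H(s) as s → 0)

DC gain = H(0) = 18/(6 × 3) = 18/18 = 1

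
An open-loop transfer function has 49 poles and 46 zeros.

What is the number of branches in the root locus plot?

Root locus has n branches where n = number of poles = 49.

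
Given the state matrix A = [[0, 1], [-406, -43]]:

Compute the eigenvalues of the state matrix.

det(A - λI) = λ² - (-43)λ + 406 = (λ - (-14))(λ - (-29)). Eigenvalues: -14, -29.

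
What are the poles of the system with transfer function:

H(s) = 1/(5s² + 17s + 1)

Discriminant = 17² - 4×5×1 = 289 - 20 = 269 > 0, so two distinct real poles. Using quadratic formula: s = (-17 ± √269)/(2×5) = (-17 ± √269)/10, with √269 ≈ 16.4012. s₁ ≈ -0.0599, s₂ ≈ -3.3401. Poles: s₁ = -0.0599, s₂ = -3.3401.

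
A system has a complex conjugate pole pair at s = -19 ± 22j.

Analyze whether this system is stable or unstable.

Real part of poles is -19 (< 0, left half-plane). Stable.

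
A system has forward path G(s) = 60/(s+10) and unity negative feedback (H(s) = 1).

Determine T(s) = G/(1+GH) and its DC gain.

T(s) = G/(1+GH) = [60/(s+10)] / [1 + 60/(s+10)] = 60/(s+10+60) = 60/(s+70). DC gain = 60/70 = 0.8571.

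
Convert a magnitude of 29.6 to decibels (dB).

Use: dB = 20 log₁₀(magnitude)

dB = 20 log₁₀(29.6) = 29.4 dB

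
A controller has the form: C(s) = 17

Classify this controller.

This is a Proportional (P) controller.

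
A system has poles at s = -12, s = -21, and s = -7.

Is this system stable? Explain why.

All poles are in the left half-plane. System is stable.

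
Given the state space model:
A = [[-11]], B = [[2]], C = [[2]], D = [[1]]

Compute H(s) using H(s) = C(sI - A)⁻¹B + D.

(sI - A)⁻¹ = 1/(s + 11). H(s) = 2×2/(s + 11) + 1 = (s + 15)/(s + 11).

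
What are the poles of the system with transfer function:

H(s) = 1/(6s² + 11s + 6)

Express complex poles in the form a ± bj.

Discriminant = 11² - 4×6×6 = 121 - 144 = -23 < 0, so the poles are a complex conjugate pair s = (-11 ± j√23)/(2×6). Real part = -11/(2×6) = -11/12 ≈ -0.9167; imaginary part = ±√23/(2×6) ≈ 0.3997. Poles: s = -0.9167 ± 0.3997j.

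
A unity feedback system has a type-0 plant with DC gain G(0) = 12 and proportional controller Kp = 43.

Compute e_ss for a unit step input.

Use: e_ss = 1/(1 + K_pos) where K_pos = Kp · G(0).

K_pos = Kp · G(0) = 43 × 12 = 516. e_ss = 1/(1 + 516) = 0.0019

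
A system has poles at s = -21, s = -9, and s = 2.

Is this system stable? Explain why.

Pole(s) at s = 2 are not in the left half-plane. System is unstable.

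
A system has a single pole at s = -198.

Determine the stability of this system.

Pole at s = -198 is in the left half-plane. Stable.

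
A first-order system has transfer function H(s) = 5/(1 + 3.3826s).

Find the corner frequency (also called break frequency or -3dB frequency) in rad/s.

Corner frequency = 1/τ = 1/3.3826 = 0.296 rad/s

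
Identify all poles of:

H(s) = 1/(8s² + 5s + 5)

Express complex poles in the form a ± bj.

Discriminant = 5² - 4×8×5 = 25 - 160 = -135 < 0, so the poles are a complex conjugate pair s = (-5 ± j√135)/(2×8). Real part = -5/(2×8) = -5/16 = -0.3125; imaginary part = ±√135/(2×8) ≈ 0.7262. Poles: s = -0.3125 ± 0.7262j.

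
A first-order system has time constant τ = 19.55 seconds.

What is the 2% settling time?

For first-order system, 2% settling time ≈ 4τ = 4 × 19.55 = 78.2 s.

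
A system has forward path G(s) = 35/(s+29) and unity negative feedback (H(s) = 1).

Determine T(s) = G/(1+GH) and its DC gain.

T(s) = G/(1+GH) = [35/(s+29)] / [1 + 35/(s+29)] = 35/(s+29+35) = 35/(s+64). DC gain = 35/64 = 0.546875.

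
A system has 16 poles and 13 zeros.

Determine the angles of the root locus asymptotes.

n - m = 16 - 13 = 3. Angles: θk = (2k + 1)·180°/3 = 60°, 180°, 300°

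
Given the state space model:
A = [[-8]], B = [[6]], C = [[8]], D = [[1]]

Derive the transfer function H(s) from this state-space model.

(sI - A)⁻¹ = 1/(s + 8). H(s) = 8×6/(s + 8) + 1 = (s + 56)/(s + 8).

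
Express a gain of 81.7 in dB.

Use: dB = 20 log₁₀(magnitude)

dB = 20 log₁₀(81.7) = 38.2 dB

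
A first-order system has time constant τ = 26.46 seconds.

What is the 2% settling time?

For first-order system, 2% settling time ≈ 4τ = 4 × 26.46 = 105.84 s.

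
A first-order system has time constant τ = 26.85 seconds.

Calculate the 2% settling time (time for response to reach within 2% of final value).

For first-order system, 2% settling time ≈ 4τ = 4 × 26.85 = 107.4 s.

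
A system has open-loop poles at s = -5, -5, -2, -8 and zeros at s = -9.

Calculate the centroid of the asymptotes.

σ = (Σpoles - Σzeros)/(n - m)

σ = (Σpoles - Σzeros)/(n - m) = (-20 - (-9))/(4 - 1) = -11/3 = -3.67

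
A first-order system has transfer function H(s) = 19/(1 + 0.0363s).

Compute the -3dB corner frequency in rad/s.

Corner frequency = 1/τ = 1/0.0363 = 27.548 rad/s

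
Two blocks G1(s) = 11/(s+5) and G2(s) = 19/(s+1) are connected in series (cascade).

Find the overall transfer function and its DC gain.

Series: multiply transfer functions. G_eq = 11/(s+5) × 19/(s+1) = 209/((s+5)(s+1)). DC gain = 209/(5×1) = 41.8.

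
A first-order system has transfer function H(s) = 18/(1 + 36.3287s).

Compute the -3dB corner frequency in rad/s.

Corner frequency = 1/τ = 1/36.3287 = 0.028 rad/s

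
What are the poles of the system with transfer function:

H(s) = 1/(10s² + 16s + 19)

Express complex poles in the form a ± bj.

Discriminant = 16² - 4×10×19 = 256 - 760 = -504 < 0, so the poles are a complex conjugate pair s = (-16 ± j√504)/(2×10). Real part = -16/(2×10) = -16/20 = -0.8; imaginary part = ±√504/(2×10) ≈ 1.1225. Poles: s = -0.8 ± 1.1225j.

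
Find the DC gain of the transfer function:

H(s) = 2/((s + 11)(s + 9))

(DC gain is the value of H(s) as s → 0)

DC gain = H(0) = 2/(11 × 9) = 2/99 = 0.0202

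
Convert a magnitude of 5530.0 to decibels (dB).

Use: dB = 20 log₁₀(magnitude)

dB = 20 log₁₀(5530.0) = 74.9 dB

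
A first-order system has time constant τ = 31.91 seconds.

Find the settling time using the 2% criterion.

For first-order system, 2% settling time ≈ 4τ = 4 × 31.91 = 127.64 s.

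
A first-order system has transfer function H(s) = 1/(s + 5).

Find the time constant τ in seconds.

For H(s) = 1/(s + 1/τ), the pole is at -1/τ = -5, so τ = 1/5 = 0.2 s.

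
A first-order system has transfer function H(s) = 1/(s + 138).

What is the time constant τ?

For H(s) = 1/(s + 1/τ), the pole is at -1/τ = -138, so τ = 1/138 = 0.0072 s.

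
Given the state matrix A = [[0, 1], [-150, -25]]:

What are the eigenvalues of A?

det(A - λI) = λ² - (-25)λ + 150 = (λ - (-10))(λ - (-15)). Eigenvalues: -10, -15.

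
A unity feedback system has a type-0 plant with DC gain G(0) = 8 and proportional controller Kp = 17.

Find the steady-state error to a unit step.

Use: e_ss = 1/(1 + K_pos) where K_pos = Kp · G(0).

K_pos = Kp · G(0) = 17 × 8 = 136. e_ss = 1/(1 + 136) = 0.0073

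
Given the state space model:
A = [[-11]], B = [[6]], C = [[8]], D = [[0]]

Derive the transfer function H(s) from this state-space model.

(sI - A)⁻¹ = 1/(s + 11). H(s) = 8 × 6/(s + 11) + 0 = 48/(s + 11).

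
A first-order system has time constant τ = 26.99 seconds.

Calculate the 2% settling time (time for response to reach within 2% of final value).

For first-order system, 2% settling time ≈ 4τ = 4 × 26.99 = 107.96 s.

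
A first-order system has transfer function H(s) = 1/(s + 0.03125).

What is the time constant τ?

For H(s) = 1/(s + 1/τ), the pole is at -1/τ = -0.03125, so τ = 1/0.03125 = 32 s.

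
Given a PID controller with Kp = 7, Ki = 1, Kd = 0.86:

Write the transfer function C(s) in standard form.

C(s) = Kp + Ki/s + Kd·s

Substituting values: C(s) = 7 + 1/s + 0.86s = (0.86s² + 7s + 1)/s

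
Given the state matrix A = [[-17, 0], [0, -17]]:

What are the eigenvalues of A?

For diagonal matrix, eigenvalues are diagonal entries: λ₁ = -17, λ₂ = -17.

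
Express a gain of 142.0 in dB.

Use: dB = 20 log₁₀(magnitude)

dB = 20 log₁₀(142.0) = 43.0 dB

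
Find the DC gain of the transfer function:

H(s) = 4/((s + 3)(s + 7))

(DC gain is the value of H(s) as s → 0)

DC gain = H(0) = 4/(3 × 7) = 4/21 = 0.1905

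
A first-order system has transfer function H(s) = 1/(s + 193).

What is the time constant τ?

For H(s) = 1/(s + 1/τ), the pole is at -1/τ = -193, so τ = 1/193 = 0.0052 s.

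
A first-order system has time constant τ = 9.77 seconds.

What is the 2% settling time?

For first-order system, 2% settling time ≈ 4τ = 4 × 9.77 = 39.08 s.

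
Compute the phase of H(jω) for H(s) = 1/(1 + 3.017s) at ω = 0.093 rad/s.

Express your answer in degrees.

Phase = -arctan(ωτ) = -arctan(0.093 × 3.017) = -15.7°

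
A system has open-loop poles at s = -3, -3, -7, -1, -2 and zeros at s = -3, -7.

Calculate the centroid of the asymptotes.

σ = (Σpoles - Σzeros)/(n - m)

σ = (Σpoles - Σzeros)/(n - m) = (-16 - (-10))/(5 - 2) = -6/3 = -2.0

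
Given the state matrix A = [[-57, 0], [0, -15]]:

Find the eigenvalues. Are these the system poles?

For diagonal matrix, eigenvalues are diagonal entries: λ₁ = -57, λ₂ = -15. Eigenvalues of A = system poles.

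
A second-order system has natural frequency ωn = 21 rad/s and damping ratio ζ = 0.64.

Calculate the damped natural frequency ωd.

ωd = ωn√(1 - ζ²) = 21√(1 - 0.64²) = 16.14 rad/s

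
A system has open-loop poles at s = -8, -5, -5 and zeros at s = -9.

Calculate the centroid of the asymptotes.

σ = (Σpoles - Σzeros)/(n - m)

σ = (Σpoles - Σzeros)/(n - m) = (-18 - (-9))/(3 - 1) = -9/2 = -4.5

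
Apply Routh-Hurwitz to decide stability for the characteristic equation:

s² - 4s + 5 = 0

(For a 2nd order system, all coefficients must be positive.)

Coefficients: 1, -4, 5. b=-4 not positive, so system is unstable.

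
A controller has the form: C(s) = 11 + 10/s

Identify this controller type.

This is a Proportional-Integral (PI) controller.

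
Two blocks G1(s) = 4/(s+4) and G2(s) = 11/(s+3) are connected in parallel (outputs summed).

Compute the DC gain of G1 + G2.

Parallel: G_eq = G1 + G2. DC gain = G1(0) + G2(0) = 4/4 + 11/3 = 1 + 3.6667 = 4.6667.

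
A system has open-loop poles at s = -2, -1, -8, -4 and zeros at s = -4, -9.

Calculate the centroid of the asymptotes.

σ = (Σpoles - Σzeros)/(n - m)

σ = (Σpoles - Σzeros)/(n - m) = (-15 - (-13))/(4 - 2) = -2/2 = -1.0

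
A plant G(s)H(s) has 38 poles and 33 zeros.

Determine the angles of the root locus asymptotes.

n - m = 38 - 33 = 5. Angles: θk = (2k + 1)·180°/5 = 36°, 108°, 180°, 252°, 324°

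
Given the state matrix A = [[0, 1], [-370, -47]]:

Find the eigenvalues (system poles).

det(A - λI) = λ² - (-47)λ + 370 = (λ - (-10))(λ - (-37)). Eigenvalues: -10, -37.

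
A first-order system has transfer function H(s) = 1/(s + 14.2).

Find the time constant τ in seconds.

For H(s) = 1/(s + 1/τ), the pole is at -1/τ = -14.2, so τ = 1/14.2 = 0.0704 s.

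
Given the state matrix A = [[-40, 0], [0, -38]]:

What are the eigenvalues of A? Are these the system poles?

For diagonal matrix, eigenvalues are diagonal entries: λ₁ = -40, λ₂ = -38. Eigenvalues of A = system poles.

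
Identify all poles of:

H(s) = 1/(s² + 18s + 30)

Discriminant = 18² - 4×1×30 = 324 - 120 = 204 > 0, so two distinct real poles. Using quadratic formula: s = (-18 ± √204)/(2×1) = (-18 ± √204)/2, with √204 ≈ 14.2829. s₁ ≈ -1.8586, s₂ ≈ -16.1414. Poles: s₁ = -1.8586, s₂ = -16.1414.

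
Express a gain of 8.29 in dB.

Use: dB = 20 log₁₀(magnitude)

dB = 20 log₁₀(8.29) = 18.4 dB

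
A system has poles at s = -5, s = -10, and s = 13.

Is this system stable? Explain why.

Pole(s) at s = 13 are not in the left half-plane. System is unstable.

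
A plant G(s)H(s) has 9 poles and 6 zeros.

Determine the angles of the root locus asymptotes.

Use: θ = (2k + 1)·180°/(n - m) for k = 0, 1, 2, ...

n - m = 9 - 6 = 3. Angles: θk = (2k + 1)·180°/3 = 60°, 180°, 300°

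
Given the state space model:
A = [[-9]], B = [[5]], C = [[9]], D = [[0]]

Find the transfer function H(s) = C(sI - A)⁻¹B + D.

(sI - A)⁻¹ = 1/(s + 9). H(s) = 9 × 5/(s + 9) + 0 = 45/(s + 9).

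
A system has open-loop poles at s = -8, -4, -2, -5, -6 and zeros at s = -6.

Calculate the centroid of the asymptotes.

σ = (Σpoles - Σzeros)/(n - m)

σ = (Σpoles - Σzeros)/(n - m) = (-25 - (-6))/(5 - 1) = -19/4 = -4.75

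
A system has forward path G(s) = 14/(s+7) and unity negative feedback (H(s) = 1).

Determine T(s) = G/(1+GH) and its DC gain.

T(s) = G/(1+GH) = [14/(s+7)] / [1 + 14/(s+7)] = 14/(s+7+14) = 14/(s+21). DC gain = 14/21 = 0.6667.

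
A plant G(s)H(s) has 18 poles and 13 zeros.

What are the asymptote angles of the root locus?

n - m = 18 - 13 = 5. Angles: θk = (2k + 1)·180°/5 = 36°, 108°, 180°, 252°, 324°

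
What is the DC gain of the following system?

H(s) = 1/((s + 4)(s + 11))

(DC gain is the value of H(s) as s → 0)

DC gain = H(0) = 1/(4 × 11) = 1/44 = 0.0227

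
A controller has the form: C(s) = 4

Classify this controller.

This is a Proportional (P) controller.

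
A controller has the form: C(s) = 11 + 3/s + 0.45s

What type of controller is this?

This is a Proportional-Integral-Derivative (PID) controller.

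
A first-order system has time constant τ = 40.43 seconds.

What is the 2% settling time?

For first-order system, 2% settling time ≈ 4τ = 4 × 40.43 = 161.72 s.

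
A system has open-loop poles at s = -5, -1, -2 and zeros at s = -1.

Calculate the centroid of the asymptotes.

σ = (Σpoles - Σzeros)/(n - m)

σ = (Σpoles - Σzeros)/(n - m) = (-8 - (-1))/(3 - 1) = -7/2 = -3.5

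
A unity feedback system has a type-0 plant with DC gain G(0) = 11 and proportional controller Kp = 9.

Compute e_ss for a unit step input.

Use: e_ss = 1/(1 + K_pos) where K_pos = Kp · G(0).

K_pos = Kp · G(0) = 9 × 11 = 99. e_ss = 1/(1 + 99) = 0.01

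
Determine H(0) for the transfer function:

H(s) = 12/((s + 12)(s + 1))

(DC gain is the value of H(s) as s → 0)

DC gain = H(0) = 12/(12 × 1) = 12/12 = 1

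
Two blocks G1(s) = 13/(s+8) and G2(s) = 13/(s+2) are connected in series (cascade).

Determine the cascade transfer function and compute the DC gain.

Series: multiply transfer functions. G_eq = 13/(s+8) × 13/(s+2) = 169/((s+8)(s+2)). DC gain = 169/(8×2) = 10.5625.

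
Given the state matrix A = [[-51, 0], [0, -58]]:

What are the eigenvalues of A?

For diagonal matrix, eigenvalues are diagonal entries: λ₁ = -51, λ₂ = -58.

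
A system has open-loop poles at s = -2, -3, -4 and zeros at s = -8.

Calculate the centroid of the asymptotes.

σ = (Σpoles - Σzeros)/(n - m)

σ = (Σpoles - Σzeros)/(n - m) = (-9 - (-8))/(3 - 1) = -1/2 = -0.5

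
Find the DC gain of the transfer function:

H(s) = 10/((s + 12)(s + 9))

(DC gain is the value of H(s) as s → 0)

DC gain = H(0) = 10/(12 × 9) = 10/108 = 0.0926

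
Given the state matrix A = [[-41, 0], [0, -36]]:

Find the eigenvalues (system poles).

For diagonal matrix, eigenvalues are diagonal entries: λ₁ = -41, λ₂ = -36.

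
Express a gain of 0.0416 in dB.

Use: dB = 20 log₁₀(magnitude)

dB = 20 log₁₀(0.0416) = -27.6 dB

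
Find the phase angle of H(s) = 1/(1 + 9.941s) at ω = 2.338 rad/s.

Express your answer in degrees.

Phase = -arctan(ωτ) = -arctan(2.338 × 9.941) = -87.5°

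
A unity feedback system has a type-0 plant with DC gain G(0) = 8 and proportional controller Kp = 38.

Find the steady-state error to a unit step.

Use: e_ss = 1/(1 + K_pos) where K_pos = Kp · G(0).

K_pos = Kp · G(0) = 38 × 8 = 304. e_ss = 1/(1 + 304) = 0.0033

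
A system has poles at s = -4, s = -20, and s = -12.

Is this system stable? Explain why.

All poles are in the left half-plane. System is stable.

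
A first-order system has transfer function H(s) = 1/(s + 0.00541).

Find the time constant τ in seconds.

For H(s) = 1/(s + 1/τ), the pole is at -1/τ = -0.00541, so τ = 1/0.00541 = 184.8 s.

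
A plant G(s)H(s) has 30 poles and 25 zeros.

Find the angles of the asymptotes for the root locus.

n - m = 30 - 25 = 5. Angles: θk = (2k + 1)·180°/5 = 36°, 108°, 180°, 252°, 324°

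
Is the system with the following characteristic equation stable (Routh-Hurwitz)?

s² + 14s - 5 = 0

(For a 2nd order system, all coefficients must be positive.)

Coefficients: 1, 14, -5. c=-5 not positive, so system is unstable.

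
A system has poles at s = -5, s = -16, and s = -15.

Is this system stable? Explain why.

All poles are in the left half-plane. System is stable.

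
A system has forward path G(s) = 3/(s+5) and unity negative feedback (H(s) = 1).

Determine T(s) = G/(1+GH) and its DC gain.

T(s) = G/(1+GH) = [3/(s+5)] / [1 + 3/(s+5)] = 3/(s+5+3) = 3/(s+8). DC gain = 3/8 = 0.375.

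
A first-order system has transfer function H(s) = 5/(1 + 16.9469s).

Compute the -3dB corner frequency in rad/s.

Corner frequency = 1/τ = 1/16.9469 = 0.059 rad/s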